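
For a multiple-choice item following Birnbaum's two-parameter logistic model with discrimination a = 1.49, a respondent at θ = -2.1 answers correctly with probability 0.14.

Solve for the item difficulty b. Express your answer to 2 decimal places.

P(θ) = 1 / (1 + exp(−a(θ − b)))
logit(0.14) = ln(0.14/0.86) = -1.8153
b = θ − logit/(a) = -2.1 − (-1.8153)/1.4900 = -0.8817

-0.88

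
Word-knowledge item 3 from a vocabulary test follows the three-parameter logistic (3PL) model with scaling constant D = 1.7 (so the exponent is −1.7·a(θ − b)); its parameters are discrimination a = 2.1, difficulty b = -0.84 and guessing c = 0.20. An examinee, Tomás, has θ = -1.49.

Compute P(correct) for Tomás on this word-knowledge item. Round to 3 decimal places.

P(θ) = c + (1 − c) · 1 / (1 + exp(−D·a(θ − b)))
Exponent: 1.7 × 2.1 × (-1.49 − (-0.84)) = -2.3205
1/(1 + e^{2.3205}) = 0.0894
P = 0.20 + 0.80 × 0.0894 = 0.2716

0.272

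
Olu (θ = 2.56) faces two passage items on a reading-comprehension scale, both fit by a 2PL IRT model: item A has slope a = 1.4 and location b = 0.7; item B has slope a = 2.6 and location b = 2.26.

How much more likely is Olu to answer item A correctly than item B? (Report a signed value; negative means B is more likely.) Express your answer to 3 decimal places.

0.245

P(θ) = 1 / (1 + exp(−a(θ − b)))
P_A = 0.9311
P_B = 0.6857
P_A − P_B = 0.2454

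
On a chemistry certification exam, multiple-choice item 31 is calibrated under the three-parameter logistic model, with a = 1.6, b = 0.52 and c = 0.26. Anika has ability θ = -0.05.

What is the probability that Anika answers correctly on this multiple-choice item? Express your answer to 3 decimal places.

P(θ) = c + (1 − c) · 1 / (1 + exp(−a(θ − b)))
Exponent: 1.6 × (-0.05 − 0.52) = -0.9120
1/(1 + e^{0.9120}) = 0.2866
P = 0.26 + 0.74 × 0.2866 = 0.4721

0.472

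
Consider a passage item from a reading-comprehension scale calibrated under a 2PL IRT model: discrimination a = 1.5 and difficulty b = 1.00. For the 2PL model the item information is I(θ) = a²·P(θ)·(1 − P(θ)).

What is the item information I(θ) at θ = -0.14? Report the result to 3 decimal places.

0.292

P = 1/(1+e^{1.7100}) = 0.1532
P(1−P) = 0.1532 × 0.8468 = 0.1297
I = a² × P(1−P) = 1.5² × 0.1297 = 0.29184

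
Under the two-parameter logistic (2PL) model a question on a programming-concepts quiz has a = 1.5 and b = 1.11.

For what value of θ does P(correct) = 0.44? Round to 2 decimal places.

0.95

P(θ) = 1 / (1 + exp(−a(θ − b)))
logit = ln(0.4400/0.5600) = -0.2412
θ = b + logit/(a) = 1.11 + (-0.2412)/1.5000 = 0.9492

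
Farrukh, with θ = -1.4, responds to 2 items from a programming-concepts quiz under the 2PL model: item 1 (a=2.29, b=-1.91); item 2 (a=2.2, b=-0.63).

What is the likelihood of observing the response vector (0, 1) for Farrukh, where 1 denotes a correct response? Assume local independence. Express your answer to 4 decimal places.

P(θ) = 1 / (1 + exp(−a(θ − b)))
P_1 = 1/(1+e^{-1.1679}) = 0.7628
P_2 = 1/(1+e^{1.6940}) = 0.1553
L = (1−P_1) × P_2 = 0.2372 × 0.1553 = 0.03683

0.0368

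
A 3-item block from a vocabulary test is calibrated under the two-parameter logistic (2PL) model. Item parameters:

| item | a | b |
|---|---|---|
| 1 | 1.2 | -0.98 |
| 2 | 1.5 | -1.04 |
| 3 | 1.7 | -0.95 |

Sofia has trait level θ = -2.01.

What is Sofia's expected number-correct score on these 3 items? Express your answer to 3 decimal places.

0.556

P(θ) = 1 / (1 + exp(−a(θ − b)))
P_1 = 1/(1+e^{1.2360}) = 0.2251
P_2 = 1/(1+e^{1.4550}) = 0.1892
P_3 = 1/(1+e^{1.8020}) = 0.1416
E[score] = 0.2251 + 0.1892 + 0.1416 = 0.5560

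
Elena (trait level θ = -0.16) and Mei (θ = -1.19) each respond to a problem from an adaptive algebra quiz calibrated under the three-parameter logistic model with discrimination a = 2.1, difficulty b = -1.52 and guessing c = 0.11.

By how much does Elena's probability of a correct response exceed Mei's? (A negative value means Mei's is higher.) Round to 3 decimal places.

0.248

P(θ) = c + (1 − c) · 1 / (1 + exp(−a(θ − b)))
P(Elena) = 0.9516  [exponent 2.8560]
P(Mei) = 0.7033  [exponent 0.6930]
Difference = 0.9516 − 0.7033 = 0.2483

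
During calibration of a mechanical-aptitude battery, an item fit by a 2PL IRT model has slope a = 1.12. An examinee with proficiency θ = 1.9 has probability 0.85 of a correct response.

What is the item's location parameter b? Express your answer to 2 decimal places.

P(θ) = 1 / (1 + exp(−a(θ − b)))
logit(0.85) = ln(0.85/0.15) = 1.7346
b = θ − logit/(a) = 1.9 − 1.7346/1.1200 = 0.3512

0.35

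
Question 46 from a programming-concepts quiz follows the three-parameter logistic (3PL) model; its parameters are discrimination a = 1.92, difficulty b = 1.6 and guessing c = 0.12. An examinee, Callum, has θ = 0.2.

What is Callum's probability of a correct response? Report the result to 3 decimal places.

0.176

P(θ) = c + (1 − c) · 1 / (1 + exp(−a(θ − b)))
Exponent: 1.92 × (0.2 − 1.6) = -2.6880
1/(1 + e^{2.6880}) = 0.0637
P = 0.12 + 0.88 × 0.0637 = 0.1760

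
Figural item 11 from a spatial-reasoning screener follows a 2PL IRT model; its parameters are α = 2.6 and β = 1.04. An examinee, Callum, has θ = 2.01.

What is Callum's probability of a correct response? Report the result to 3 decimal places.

P(θ) = 1 / (1 + exp(−α(θ − β)))
Exponent: 2.6 × (2.01 − 1.04) = 2.5220
1/(1 + e^{-2.5220}) = 0.9257

0.926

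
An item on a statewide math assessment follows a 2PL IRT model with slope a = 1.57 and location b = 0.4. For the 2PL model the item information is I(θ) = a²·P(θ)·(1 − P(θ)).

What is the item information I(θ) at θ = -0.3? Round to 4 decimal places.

P = 1/(1+e^{1.0990}) = 0.2499
P(1−P) = 0.2499 × 0.7501 = 0.1875
I = a² × P(1−P) = 1.57² × 0.1875 = 0.46208

0.4621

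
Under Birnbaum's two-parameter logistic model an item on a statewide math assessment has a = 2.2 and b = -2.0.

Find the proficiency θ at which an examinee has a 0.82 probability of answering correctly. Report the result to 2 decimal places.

P(θ) = 1 / (1 + exp(−a(θ − b)))
logit = ln(0.8200/0.1800) = 1.5163
θ = b + logit/(a) = -2.0 + 1.5163/2.2000 = -1.3108

-1.31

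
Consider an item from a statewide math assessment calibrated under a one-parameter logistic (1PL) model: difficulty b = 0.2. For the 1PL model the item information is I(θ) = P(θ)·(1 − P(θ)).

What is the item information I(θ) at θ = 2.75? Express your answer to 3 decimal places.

P = 1/(1+e^{-2.5500}) = 0.9276
P(1−P) = 0.9276 × 0.0724 = 0.0672
I = P(1−P) = 0.06718

0.067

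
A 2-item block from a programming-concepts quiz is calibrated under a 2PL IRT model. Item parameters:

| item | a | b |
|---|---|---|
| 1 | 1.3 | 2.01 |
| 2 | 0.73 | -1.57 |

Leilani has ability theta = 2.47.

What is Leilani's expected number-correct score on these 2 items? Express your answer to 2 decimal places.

1.60

P(theta) = 1 / (1 + exp(−a(theta − b)))
P_1 = 1/(1+e^{-0.5980}) = 0.6452
P_2 = 1/(1+e^{-2.9492}) = 0.9502
E[score] = 0.6452 + 0.9502 = 1.5954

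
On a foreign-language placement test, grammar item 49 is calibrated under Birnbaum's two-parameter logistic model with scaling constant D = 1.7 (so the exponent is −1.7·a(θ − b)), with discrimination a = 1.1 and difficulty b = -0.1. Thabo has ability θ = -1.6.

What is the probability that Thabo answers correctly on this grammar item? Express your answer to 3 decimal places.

P(θ) = 1 / (1 + exp(−D·a(θ − b)))
Exponent: 1.7 × 1.1 × (-1.6 − (-0.1)) = -2.8050
1/(1 + e^{2.8050}) = 0.0571
P = 0.0571

0.057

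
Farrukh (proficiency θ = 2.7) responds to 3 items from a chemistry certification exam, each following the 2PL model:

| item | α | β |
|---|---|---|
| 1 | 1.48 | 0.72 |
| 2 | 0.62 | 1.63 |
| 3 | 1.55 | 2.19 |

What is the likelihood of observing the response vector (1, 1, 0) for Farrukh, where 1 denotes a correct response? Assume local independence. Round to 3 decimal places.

0.196

P(θ) = 1 / (1 + exp(−α(θ − β)))
P_1 = 1/(1+e^{-2.9304}) = 0.9493
P_2 = 1/(1+e^{-0.6634}) = 0.6600
P_3 = 1/(1+e^{-0.7905}) = 0.6879
L = P_1 × P_2 × (1−P_3) = 0.9493 × 0.6600 × 0.3121 = 0.19553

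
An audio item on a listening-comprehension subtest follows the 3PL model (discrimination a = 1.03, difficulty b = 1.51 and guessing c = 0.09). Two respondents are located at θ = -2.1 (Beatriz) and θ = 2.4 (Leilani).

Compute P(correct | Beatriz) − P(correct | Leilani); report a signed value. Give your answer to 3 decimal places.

P(θ) = c + (1 − c) · 1 / (1 + exp(−a(θ − b)))
P(Beatriz) = 0.1116  [exponent -3.7183]
P(Leilani) = 0.7401  [exponent 0.9167]
Difference = 0.1116 − 0.7401 = -0.6285

-0.629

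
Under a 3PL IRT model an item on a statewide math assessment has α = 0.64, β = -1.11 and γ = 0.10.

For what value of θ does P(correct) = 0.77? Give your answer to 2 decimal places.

P(θ) = γ + (1 − γ) · 1 / (1 + exp(−α(θ − β)))
Remove guessing floor: (0.77 − 0.10)/(1 − 0.10) = 0.7444
logit = ln(0.7444/0.2556) = 1.0692
θ = β + logit/(α) = -1.11 + 1.0692/0.6400 = 0.5606

0.56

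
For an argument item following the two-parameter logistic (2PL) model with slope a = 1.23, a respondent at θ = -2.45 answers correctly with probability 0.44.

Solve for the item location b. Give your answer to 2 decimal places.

-2.25

P(θ) = 1 / (1 + exp(−a(θ − b)))
logit(0.44) = ln(0.44/0.56) = -0.2412
b = θ − logit/(a) = -2.45 − (-0.2412)/1.2300 = -2.2539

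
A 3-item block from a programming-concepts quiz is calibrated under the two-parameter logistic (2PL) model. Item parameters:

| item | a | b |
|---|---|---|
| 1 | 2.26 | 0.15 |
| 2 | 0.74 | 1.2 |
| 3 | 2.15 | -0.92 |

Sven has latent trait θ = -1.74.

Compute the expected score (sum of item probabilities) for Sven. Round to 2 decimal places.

0.26

P(θ) = 1 / (1 + exp(−a(θ − b)))
P_1 = 1/(1+e^{4.2714}) = 0.0138
P_2 = 1/(1+e^{2.1756}) = 0.1020
P_3 = 1/(1+e^{1.7630}) = 0.1464
E[score] = 0.0138 + 0.1020 + 0.1464 = 0.2621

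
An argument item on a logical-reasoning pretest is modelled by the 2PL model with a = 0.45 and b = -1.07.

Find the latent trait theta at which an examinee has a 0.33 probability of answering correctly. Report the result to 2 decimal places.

P(theta) = 1 / (1 + exp(−a(theta − b)))
logit = ln(0.3300/0.6700) = -0.7082
theta = b + logit/(a) = -1.07 + (-0.7082)/0.4500 = -2.6437

-2.64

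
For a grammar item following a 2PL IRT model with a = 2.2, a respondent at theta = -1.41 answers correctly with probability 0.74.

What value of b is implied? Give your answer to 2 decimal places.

-1.89

P(theta) = 1 / (1 + exp(−a(theta − b)))
logit(0.74) = ln(0.74/0.26) = 1.0460
b = theta − logit/(a) = -1.41 − 1.0460/2.2000 = -1.8854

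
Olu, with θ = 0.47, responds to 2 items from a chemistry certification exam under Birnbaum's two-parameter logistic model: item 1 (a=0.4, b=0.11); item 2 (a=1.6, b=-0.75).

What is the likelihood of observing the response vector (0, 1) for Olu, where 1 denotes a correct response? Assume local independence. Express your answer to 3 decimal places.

0.406

P(θ) = 1 / (1 + exp(−a(θ − b)))
P_1 = 1/(1+e^{-0.1440}) = 0.5359
P_2 = 1/(1+e^{-1.9520}) = 0.8757
L = (1−P_1) × P_2 = 0.4641 × 0.8757 = 0.40636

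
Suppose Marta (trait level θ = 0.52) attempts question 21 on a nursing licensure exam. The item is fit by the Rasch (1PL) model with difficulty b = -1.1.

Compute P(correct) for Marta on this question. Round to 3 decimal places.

0.835

P(θ) = 1 / (1 + exp(−(θ − b)))
Exponent: (0.52 − (-1.1)) = 1.6200
1/(1 + e^{-1.6200}) = 0.8348
P = 0.8348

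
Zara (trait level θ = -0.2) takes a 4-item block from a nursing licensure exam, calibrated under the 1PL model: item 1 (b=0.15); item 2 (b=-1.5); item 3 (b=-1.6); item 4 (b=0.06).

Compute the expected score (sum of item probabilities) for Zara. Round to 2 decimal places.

P(θ) = 1 / (1 + exp(−(θ − b)))
P_1 = 1/(1+e^{0.3500}) = 0.4134
P_2 = 1/(1+e^{-1.3000}) = 0.7858
P_3 = 1/(1+e^{-1.4000}) = 0.8022
P_4 = 1/(1+e^{0.2600}) = 0.4354
E[score] = 0.4134 + 0.7858 + 0.8022 + 0.4354 = 2.4368

2.44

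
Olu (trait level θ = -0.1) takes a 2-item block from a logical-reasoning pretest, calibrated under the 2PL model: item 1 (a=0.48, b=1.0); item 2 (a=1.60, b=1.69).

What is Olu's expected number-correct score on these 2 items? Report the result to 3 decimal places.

P(θ) = 1 / (1 + exp(−a(θ − b)))
P_1 = 1/(1+e^{0.5280}) = 0.3710
P_2 = 1/(1+e^{2.8640}) = 0.0540
E[score] = 0.3710 + 0.0540 = 0.4249

0.425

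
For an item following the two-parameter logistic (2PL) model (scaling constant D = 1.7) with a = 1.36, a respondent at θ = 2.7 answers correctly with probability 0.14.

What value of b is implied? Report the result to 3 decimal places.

P(θ) = 1 / (1 + exp(−D·a(θ − b)))
logit(0.14) = ln(0.14/0.86) = -1.8153
b = θ − logit/(1.7·a) = 2.7 − (-1.8153)/2.3120 = 3.4852

3.485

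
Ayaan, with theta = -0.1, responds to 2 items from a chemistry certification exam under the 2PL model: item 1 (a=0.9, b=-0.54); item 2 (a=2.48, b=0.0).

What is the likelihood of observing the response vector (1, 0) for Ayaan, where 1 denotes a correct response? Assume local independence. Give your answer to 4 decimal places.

0.3357

P(theta) = 1 / (1 + exp(−a(theta − b)))
P_1 = 1/(1+e^{-0.3960}) = 0.5977
P_2 = 1/(1+e^{0.2480}) = 0.4383
L = P_1 × (1−P_2) = 0.5977 × 0.5617 = 0.33573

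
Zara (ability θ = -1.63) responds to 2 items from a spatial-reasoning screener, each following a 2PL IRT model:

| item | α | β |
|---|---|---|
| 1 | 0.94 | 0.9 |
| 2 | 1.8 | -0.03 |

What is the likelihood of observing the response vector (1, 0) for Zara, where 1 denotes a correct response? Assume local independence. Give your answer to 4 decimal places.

P(θ) = 1 / (1 + exp(−α(θ − β)))
P_1 = 1/(1+e^{2.3782}) = 0.0849
P_2 = 1/(1+e^{2.8800}) = 0.0532
L = P_1 × (1−P_2) = 0.0849 × 0.9468 = 0.08034

0.0803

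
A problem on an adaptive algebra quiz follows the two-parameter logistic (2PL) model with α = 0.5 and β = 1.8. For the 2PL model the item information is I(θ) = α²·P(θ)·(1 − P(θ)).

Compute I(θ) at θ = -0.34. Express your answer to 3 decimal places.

P = 1/(1+e^{1.0700}) = 0.2554
P(1−P) = 0.2554 × 0.7446 = 0.1902
I = α² × P(1−P) = 0.5² × 0.1902 = 0.04754

0.048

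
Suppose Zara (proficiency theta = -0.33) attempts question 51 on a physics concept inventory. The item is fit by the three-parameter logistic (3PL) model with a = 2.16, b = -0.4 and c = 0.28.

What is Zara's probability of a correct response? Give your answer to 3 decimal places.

P(theta) = c + (1 − c) · 1 / (1 + exp(−a(theta − b)))
Exponent: 2.16 × (-0.33 − (-0.4)) = 0.1512
1/(1 + e^{-0.1512}) = 0.5377
P = 0.28 + 0.72 × 0.5377 = 0.6672

0.667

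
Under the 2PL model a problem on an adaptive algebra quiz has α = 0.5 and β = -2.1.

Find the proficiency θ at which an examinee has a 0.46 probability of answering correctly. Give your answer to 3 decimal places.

-2.421

P(θ) = 1 / (1 + exp(−α(θ − β)))
logit = ln(0.4600/0.5400) = -0.1603
θ = β + logit/(α) = -2.1 + (-0.1603)/0.5000 = -2.4207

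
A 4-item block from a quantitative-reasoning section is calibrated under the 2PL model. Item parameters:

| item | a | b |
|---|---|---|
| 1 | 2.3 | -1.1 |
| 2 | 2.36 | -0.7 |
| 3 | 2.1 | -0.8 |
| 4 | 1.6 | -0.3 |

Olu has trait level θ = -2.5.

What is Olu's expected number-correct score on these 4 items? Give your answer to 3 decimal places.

P(θ) = 1 / (1 + exp(−a(θ − b)))
P_1 = 1/(1+e^{3.2200}) = 0.0384
P_2 = 1/(1+e^{4.2480}) = 0.0141
P_3 = 1/(1+e^{3.5700}) = 0.0274
P_4 = 1/(1+e^{3.5200}) = 0.0287
E[score] = 0.0384 + 0.0141 + 0.0274 + 0.0287 = 0.1086

0.109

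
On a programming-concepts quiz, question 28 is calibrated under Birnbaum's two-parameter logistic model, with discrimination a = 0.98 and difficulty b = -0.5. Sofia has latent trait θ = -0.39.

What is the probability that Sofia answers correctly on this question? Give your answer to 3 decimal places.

P(θ) = 1 / (1 + exp(−a(θ − b)))
Exponent: 0.98 × (-0.39 − (-0.5)) = 0.1078
1/(1 + e^{-0.1078}) = 0.5269

0.527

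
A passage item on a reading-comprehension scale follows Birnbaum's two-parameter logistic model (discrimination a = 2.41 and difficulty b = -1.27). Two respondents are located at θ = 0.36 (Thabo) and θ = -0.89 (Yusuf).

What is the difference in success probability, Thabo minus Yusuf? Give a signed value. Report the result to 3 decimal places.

P(θ) = 1 / (1 + exp(−a(θ − b)))
P(Thabo) = 0.9807  [exponent 3.9283]
P(Yusuf) = 0.7142  [exponent 0.9158]
Difference = 0.9807 − 0.7142 = 0.2665

0.267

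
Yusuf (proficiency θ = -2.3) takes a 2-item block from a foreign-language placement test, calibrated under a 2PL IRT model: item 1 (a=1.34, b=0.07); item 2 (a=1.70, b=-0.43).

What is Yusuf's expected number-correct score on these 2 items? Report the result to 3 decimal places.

0.080

P(θ) = 1 / (1 + exp(−a(θ − b)))
P_1 = 1/(1+e^{3.1758}) = 0.0401
P_2 = 1/(1+e^{3.1790}) = 0.0400
E[score] = 0.0401 + 0.0400 = 0.0801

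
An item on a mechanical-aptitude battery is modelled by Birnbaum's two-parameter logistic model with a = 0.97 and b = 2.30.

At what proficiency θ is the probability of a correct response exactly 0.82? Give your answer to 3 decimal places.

3.863

P(θ) = 1 / (1 + exp(−a(θ − b)))
logit = ln(0.8200/0.1800) = 1.5163
θ = b + logit/(a) = 2.30 + 1.5163/0.9700 = 3.8632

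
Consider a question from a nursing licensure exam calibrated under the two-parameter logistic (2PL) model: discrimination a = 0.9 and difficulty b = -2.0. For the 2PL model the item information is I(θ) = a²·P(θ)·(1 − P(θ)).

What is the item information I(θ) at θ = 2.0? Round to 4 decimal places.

P = 1/(1+e^{-3.6000}) = 0.9734
P(1−P) = 0.9734 × 0.0266 = 0.0259
I = a² × P(1−P) = 0.9² × 0.0259 = 0.02097

0.0210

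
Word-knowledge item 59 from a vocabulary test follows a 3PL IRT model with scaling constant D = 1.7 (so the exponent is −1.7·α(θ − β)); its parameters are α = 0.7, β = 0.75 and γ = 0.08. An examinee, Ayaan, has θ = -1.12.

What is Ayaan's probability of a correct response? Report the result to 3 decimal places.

0.170

P(θ) = γ + (1 − γ) · 1 / (1 + exp(−D·α(θ − β)))
Exponent: 1.7 × 0.7 × (-1.12 − 0.75) = -2.2253
1/(1 + e^{2.2253}) = 0.0975
P = 0.08 + 0.92 × 0.0975 = 0.1697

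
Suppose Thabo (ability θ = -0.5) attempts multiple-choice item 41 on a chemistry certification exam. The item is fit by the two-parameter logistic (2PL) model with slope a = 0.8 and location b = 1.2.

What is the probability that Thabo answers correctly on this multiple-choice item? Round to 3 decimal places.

0.204

P(θ) = 1 / (1 + exp(−a(θ − b)))
Exponent: 0.8 × (-0.5 − 1.2) = -1.3600
1/(1 + e^{1.3600}) = 0.2042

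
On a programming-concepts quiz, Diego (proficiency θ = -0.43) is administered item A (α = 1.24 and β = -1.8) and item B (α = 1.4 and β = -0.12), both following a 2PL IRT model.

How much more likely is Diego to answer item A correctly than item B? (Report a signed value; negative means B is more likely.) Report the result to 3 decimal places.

0.452

P(θ) = 1 / (1 + exp(−α(θ − β)))
P_A = 0.8454
P_B = 0.3932
P_A − P_B = 0.4522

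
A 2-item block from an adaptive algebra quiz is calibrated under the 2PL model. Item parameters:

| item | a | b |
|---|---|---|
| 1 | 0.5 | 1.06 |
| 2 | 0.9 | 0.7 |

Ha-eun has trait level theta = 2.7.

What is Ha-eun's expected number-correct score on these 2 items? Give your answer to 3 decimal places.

1.552

P(theta) = 1 / (1 + exp(−a(theta − b)))
P_1 = 1/(1+e^{-0.8200}) = 0.6942
P_2 = 1/(1+e^{-1.8000}) = 0.8581
E[score] = 0.6942 + 0.8581 = 1.5524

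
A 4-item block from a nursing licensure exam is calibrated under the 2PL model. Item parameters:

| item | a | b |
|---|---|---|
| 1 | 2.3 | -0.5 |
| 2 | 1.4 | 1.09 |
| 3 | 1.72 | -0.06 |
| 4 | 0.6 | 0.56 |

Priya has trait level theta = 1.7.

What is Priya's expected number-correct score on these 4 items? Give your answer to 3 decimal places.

P(theta) = 1 / (1 + exp(−a(theta − b)))
P_1 = 1/(1+e^{-5.0600}) = 0.9937
P_2 = 1/(1+e^{-0.8540}) = 0.7014
P_3 = 1/(1+e^{-3.0272}) = 0.9538
P_4 = 1/(1+e^{-0.6840}) = 0.6646
E[score] = 0.9937 + 0.7014 + 0.9538 + 0.6646 = 3.3135

3.314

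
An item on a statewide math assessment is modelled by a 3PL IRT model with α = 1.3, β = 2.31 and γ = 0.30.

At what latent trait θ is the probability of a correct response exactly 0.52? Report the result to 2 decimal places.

P(θ) = γ + (1 − γ) · 1 / (1 + exp(−α(θ − β)))
Remove guessing floor: (0.52 − 0.30)/(1 − 0.30) = 0.3143
logit = ln(0.3143/0.6857) = -0.7802
θ = β + logit/(α) = 2.31 + (-0.7802)/1.3000 = 1.7099

1.71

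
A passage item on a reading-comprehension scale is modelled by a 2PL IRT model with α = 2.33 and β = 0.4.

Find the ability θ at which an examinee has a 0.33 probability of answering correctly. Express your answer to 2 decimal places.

P(θ) = 1 / (1 + exp(−α(θ − β)))
logit = ln(0.3300/0.6700) = -0.7082
θ = β + logit/(α) = 0.4 + (-0.7082)/2.3300 = 0.0961

0.10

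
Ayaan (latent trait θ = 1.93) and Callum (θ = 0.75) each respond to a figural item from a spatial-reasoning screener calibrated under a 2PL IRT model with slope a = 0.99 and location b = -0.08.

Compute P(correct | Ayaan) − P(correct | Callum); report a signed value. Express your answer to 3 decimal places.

0.185

P(θ) = 1 / (1 + exp(−a(θ − b)))
P(Ayaan) = 0.8797  [exponent 1.9899]
P(Callum) = 0.6946  [exponent 0.8217]
Difference = 0.8797 − 0.6946 = 0.1851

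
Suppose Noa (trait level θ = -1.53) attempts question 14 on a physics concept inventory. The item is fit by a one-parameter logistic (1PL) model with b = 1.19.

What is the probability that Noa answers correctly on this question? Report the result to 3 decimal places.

P(θ) = 1 / (1 + exp(−(θ − b)))
Exponent: (-1.53 − 1.19) = -2.7200
1/(1 + e^{2.7200}) = 0.0618
P = 0.0618

0.062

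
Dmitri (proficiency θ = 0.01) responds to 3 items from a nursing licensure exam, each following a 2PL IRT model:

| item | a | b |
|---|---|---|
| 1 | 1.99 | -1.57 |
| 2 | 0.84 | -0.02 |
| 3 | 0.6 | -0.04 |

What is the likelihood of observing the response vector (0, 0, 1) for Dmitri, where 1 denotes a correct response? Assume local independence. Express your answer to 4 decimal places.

0.0104

P(θ) = 1 / (1 + exp(−a(θ − b)))
P_1 = 1/(1+e^{-3.1442}) = 0.9587
P_2 = 1/(1+e^{-0.0252}) = 0.5063
P_3 = 1/(1+e^{-0.0300}) = 0.5075
L = (1−P_1) × (1−P_2) × P_3 = 0.0413 × 0.4937 × 0.5075 = 0.01035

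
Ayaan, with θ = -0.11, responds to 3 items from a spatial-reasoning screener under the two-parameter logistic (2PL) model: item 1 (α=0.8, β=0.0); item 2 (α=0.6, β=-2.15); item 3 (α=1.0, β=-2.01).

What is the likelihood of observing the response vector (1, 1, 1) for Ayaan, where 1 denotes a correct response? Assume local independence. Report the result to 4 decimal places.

0.3213

P(θ) = 1 / (1 + exp(−α(θ − β)))
P_1 = 1/(1+e^{0.0880}) = 0.4780
P_2 = 1/(1+e^{-1.2240}) = 0.7728
P_3 = 1/(1+e^{-1.9000}) = 0.8699
L = P_1 × P_2 × P_3 = 0.4780 × 0.7728 × 0.8699 = 0.32133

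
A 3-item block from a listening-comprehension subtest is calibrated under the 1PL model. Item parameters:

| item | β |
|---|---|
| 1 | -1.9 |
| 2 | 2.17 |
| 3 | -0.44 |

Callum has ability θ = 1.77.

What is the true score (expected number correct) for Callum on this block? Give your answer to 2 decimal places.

2.28

P(θ) = 1 / (1 + exp(−(θ − β)))
P_1 = 1/(1+e^{-3.6700}) = 0.9752
P_2 = 1/(1+e^{0.4000}) = 0.4013
P_3 = 1/(1+e^{-2.2100}) = 0.9011
E[score] = 0.9752 + 0.4013 + 0.9011 = 2.2776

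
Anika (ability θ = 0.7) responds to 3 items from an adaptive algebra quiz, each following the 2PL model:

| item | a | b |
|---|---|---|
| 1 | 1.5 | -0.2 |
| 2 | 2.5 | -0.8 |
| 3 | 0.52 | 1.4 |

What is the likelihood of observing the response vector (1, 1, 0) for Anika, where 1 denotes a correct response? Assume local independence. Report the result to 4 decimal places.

P(θ) = 1 / (1 + exp(−a(θ − b)))
P_1 = 1/(1+e^{-1.3500}) = 0.7941
P_2 = 1/(1+e^{-3.7500}) = 0.9770
P_3 = 1/(1+e^{0.3640}) = 0.4100
L = P_1 × P_2 × (1−P_3) = 0.7941 × 0.9770 × 0.5900 = 0.45778

0.4578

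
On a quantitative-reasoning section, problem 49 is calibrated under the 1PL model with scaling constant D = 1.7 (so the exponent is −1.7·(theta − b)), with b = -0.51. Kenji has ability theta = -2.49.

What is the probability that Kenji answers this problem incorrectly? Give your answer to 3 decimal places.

P(theta) = 1 / (1 + exp(−D·(theta − b)))
Exponent: 1.7 × (-2.49 − (-0.51)) = -3.3660
1/(1 + e^{3.3660}) = 0.0334
P = 0.0334
P(incorrect) = 1 − 0.0334 = 0.9666

0.967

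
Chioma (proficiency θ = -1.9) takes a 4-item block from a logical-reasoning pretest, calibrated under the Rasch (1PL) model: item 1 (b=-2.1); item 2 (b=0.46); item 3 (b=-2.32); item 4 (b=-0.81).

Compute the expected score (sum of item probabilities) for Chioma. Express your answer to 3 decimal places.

1.491

P(θ) = 1 / (1 + exp(−(θ − b)))
P_1 = 1/(1+e^{-0.2000}) = 0.5498
P_2 = 1/(1+e^{2.3600}) = 0.0863
P_3 = 1/(1+e^{-0.4200}) = 0.6035
P_4 = 1/(1+e^{1.0900}) = 0.2516
E[score] = 0.5498 + 0.0863 + 0.6035 + 0.2516 = 1.4912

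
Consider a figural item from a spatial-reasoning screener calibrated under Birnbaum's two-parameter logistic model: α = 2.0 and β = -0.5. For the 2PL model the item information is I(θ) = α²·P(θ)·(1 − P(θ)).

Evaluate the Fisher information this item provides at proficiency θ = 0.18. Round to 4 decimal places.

P = 1/(1+e^{-1.3600}) = 0.7958
P(1−P) = 0.7958 × 0.2042 = 0.1625
I = α² × P(1−P) = 2.0² × 0.1625 = 0.65010

0.6501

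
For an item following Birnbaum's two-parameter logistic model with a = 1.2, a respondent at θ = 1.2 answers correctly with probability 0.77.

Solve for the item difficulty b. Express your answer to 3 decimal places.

P(θ) = 1 / (1 + exp(−a(θ − b)))
logit(0.77) = ln(0.77/0.23) = 1.2083
b = θ − logit/(a) = 1.2 − 1.2083/1.2000 = 0.1931

0.193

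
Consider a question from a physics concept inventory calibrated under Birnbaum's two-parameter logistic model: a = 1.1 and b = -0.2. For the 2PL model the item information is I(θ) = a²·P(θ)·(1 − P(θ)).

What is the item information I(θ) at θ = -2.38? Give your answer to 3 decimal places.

P = 1/(1+e^{2.3980}) = 0.0833
P(1−P) = 0.0833 × 0.9167 = 0.0764
I = a² × P(1−P) = 1.1² × 0.0764 = 0.09242

0.092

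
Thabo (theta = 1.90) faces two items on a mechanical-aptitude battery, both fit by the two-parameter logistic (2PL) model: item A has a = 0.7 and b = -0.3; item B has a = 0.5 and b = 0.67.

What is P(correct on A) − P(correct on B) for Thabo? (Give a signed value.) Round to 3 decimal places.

P(theta) = 1 / (1 + exp(−a(theta − b)))
P_A = 0.8235
P_B = 0.6491
P_A − P_B = 0.1744

0.174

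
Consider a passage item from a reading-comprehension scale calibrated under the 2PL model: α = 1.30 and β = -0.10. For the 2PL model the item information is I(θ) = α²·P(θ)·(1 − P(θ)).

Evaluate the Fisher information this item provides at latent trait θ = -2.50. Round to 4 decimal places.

P = 1/(1+e^{3.1200}) = 0.0423
P(1−P) = 0.0423 × 0.9577 = 0.0405
I = α² × P(1−P) = 1.30² × 0.0405 = 0.06845

0.0684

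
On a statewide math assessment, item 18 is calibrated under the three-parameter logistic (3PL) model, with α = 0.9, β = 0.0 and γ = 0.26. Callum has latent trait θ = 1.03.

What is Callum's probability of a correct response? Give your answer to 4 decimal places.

0.7902

P(θ) = γ + (1 − γ) · 1 / (1 + exp(−α(θ − β)))
Exponent: 0.9 × (1.03 − 0.0) = 0.9270
1/(1 + e^{-0.9270}) = 0.7165
P = 0.26 + 0.74 × 0.7165 = 0.7902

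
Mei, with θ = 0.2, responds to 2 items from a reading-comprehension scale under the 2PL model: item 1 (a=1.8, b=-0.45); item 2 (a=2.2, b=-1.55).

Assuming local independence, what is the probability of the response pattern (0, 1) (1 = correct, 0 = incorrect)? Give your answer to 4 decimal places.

0.2319

P(θ) = 1 / (1 + exp(−a(θ − b)))
P_1 = 1/(1+e^{-1.1700}) = 0.7631
P_2 = 1/(1+e^{-3.8500}) = 0.9792
L = (1−P_1) × P_2 = 0.2369 × 0.9792 = 0.23192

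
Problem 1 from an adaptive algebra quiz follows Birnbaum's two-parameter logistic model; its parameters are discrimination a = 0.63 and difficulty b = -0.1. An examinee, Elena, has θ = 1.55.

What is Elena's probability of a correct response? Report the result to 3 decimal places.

P(θ) = 1 / (1 + exp(−a(θ − b)))
Exponent: 0.63 × (1.55 − (-0.1)) = 1.0395
1/(1 + e^{-1.0395}) = 0.7388

0.739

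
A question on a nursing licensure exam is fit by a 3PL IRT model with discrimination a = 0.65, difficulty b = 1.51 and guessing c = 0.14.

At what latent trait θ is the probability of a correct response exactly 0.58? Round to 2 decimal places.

1.58

P(θ) = c + (1 − c) · 1 / (1 + exp(−a(θ − b)))
Remove guessing floor: (0.58 − 0.14)/(1 − 0.14) = 0.5116
logit = ln(0.5116/0.4884) = 0.0465
θ = b + logit/(a) = 1.51 + 0.0465/0.6500 = 1.5816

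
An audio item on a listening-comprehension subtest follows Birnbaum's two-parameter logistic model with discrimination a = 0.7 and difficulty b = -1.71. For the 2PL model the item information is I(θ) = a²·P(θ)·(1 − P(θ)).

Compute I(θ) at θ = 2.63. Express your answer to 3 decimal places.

P = 1/(1+e^{-3.0380}) = 0.9543
P(1−P) = 0.9543 × 0.0457 = 0.0436
I = a² × P(1−P) = 0.7² × 0.0436 = 0.02139

0.021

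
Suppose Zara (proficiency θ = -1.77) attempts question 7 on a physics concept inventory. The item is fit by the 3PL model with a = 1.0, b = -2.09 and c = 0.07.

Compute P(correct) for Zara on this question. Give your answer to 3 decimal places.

0.609

P(θ) = c + (1 − c) · 1 / (1 + exp(−a(θ − b)))
Exponent: 1.0 × (-1.77 − (-2.09)) = 0.3200
1/(1 + e^{-0.3200}) = 0.5793
P = 0.07 + 0.93 × 0.5793 = 0.6088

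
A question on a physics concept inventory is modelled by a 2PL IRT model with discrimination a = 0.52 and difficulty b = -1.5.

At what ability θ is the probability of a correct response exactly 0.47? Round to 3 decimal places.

-1.731

P(θ) = 1 / (1 + exp(−a(θ − b)))
logit = ln(0.4700/0.5300) = -0.1201
θ = b + logit/(a) = -1.5 + (-0.1201)/0.5200 = -1.7310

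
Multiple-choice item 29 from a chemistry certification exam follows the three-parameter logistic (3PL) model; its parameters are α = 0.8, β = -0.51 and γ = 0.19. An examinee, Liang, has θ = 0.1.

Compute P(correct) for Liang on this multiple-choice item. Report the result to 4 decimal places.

P(θ) = γ + (1 − γ) · 1 / (1 + exp(−α(θ − β)))
Exponent: 0.8 × (0.1 − (-0.51)) = 0.4880
1/(1 + e^{-0.4880}) = 0.6196
P = 0.19 + 0.81 × 0.6196 = 0.6919

0.6919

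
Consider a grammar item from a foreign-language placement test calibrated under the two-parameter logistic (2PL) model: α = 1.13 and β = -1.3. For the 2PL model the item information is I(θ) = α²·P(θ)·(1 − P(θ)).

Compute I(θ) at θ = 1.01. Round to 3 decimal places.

P = 1/(1+e^{-2.6103}) = 0.9315
P(1−P) = 0.9315 × 0.0685 = 0.0638
I = α² × P(1−P) = 1.13² × 0.0638 = 0.08145

0.081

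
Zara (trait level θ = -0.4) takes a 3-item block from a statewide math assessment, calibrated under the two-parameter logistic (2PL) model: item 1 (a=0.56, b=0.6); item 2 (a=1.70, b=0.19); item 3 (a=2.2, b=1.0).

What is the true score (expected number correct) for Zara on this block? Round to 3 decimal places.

0.676

P(θ) = 1 / (1 + exp(−a(θ − b)))
P_1 = 1/(1+e^{0.5600}) = 0.3635
P_2 = 1/(1+e^{1.0030}) = 0.2684
P_3 = 1/(1+e^{3.0800}) = 0.0439
E[score] = 0.3635 + 0.2684 + 0.0439 = 0.6758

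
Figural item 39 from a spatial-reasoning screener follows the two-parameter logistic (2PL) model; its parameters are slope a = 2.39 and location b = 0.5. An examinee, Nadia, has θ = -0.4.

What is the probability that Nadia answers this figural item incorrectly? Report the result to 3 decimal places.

0.896

P(θ) = 1 / (1 + exp(−a(θ − b)))
Exponent: 2.39 × (-0.4 − 0.5) = -2.1510
1/(1 + e^{2.1510}) = 0.1042
P(incorrect) = 1 − 0.1042 = 0.8958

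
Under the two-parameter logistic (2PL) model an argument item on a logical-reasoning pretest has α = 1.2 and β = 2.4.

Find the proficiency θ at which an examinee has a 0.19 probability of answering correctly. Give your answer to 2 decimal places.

1.19

P(θ) = 1 / (1 + exp(−α(θ − β)))
logit = ln(0.1900/0.8100) = -1.4500
θ = β + logit/(α) = 2.4 + (-1.4500)/1.2000 = 1.1917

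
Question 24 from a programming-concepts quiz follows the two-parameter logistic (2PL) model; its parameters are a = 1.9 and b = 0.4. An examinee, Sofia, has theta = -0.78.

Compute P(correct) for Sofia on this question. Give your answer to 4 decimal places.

0.0960

P(theta) = 1 / (1 + exp(−a(theta − b)))
Exponent: 1.9 × (-0.78 − 0.4) = -2.2420
1/(1 + e^{2.2420}) = 0.0960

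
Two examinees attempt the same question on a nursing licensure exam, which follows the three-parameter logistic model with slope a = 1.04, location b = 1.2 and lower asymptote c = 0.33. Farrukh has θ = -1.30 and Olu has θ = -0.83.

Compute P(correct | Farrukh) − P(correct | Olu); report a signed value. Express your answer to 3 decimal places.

-0.026

P(θ) = c + (1 − c) · 1 / (1 + exp(−a(θ − b)))
P(Farrukh) = 0.3763  [exponent -2.6000]
P(Olu) = 0.4024  [exponent -2.1112]
Difference = 0.3763 − 0.4024 = -0.0260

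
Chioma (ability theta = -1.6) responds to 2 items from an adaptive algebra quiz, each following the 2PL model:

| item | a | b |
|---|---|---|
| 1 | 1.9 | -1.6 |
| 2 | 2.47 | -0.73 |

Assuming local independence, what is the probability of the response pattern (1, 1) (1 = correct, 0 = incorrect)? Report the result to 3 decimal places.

0.052

P(theta) = 1 / (1 + exp(−a(theta − b)))
P_1 = 1/(1+e^{0.0000}) = 0.5000
P_2 = 1/(1+e^{2.1489}) = 0.1044
L = P_1 × P_2 = 0.5000 × 0.1044 = 0.05222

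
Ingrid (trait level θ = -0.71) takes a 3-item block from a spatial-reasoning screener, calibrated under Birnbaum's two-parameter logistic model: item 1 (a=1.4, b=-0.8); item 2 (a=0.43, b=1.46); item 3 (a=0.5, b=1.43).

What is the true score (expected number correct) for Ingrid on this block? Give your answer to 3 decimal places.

1.069

P(θ) = 1 / (1 + exp(−a(θ − b)))
P_1 = 1/(1+e^{-0.1260}) = 0.5315
P_2 = 1/(1+e^{0.9331}) = 0.2823
P_3 = 1/(1+e^{1.0700}) = 0.2554
E[score] = 0.5315 + 0.2823 + 0.2554 = 1.0692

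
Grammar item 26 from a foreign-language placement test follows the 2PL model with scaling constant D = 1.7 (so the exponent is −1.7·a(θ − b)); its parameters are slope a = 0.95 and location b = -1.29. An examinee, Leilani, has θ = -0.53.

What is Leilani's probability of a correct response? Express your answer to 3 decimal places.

P(θ) = 1 / (1 + exp(−D·a(θ − b)))
Exponent: 1.7 × 0.95 × (-0.53 − (-1.29)) = 1.2274
1/(1 + e^{-1.2274}) = 0.7734
P = 0.7734

0.773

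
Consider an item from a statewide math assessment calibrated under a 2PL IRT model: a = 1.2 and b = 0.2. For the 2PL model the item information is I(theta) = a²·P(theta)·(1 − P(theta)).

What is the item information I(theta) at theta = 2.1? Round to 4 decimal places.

0.1212

P = 1/(1+e^{-2.2800}) = 0.9072
P(1−P) = 0.9072 × 0.0928 = 0.0842
I = a² × P(1−P) = 1.2² × 0.0842 = 0.12122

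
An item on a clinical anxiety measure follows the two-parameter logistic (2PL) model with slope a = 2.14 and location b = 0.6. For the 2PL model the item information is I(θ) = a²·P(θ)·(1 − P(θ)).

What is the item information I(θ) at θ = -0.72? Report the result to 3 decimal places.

0.242

P = 1/(1+e^{2.8248}) = 0.0560
P(1−P) = 0.0560 × 0.9440 = 0.0529
I = a² × P(1−P) = 2.14² × 0.0529 = 0.24209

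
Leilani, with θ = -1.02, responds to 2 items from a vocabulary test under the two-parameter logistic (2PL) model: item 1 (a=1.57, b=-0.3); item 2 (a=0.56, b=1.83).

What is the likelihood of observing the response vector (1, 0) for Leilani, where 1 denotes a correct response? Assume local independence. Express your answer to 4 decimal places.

P(θ) = 1 / (1 + exp(−a(θ − b)))
P_1 = 1/(1+e^{1.1304}) = 0.2441
P_2 = 1/(1+e^{1.5960}) = 0.1685
L = P_1 × (1−P_2) = 0.2441 × 0.8315 = 0.20295

0.2029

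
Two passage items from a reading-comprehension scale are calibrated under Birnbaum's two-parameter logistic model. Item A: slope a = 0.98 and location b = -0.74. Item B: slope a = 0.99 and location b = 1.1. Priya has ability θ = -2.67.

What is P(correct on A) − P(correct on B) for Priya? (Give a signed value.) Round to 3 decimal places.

P(θ) = 1 / (1 + exp(−a(θ − b)))
P_A = 0.1311
P_B = 0.0234
P_A − P_B = 0.1077

0.108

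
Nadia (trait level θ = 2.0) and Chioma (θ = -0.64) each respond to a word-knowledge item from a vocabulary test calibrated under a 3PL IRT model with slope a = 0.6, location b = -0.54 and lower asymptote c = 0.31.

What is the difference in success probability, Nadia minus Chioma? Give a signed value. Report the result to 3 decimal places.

0.232

P(θ) = c + (1 − c) · 1 / (1 + exp(−a(θ − b)))
P(Nadia) = 0.8766  [exponent 1.5240]
P(Chioma) = 0.6447  [exponent -0.0600]
Difference = 0.8766 − 0.6447 = 0.2319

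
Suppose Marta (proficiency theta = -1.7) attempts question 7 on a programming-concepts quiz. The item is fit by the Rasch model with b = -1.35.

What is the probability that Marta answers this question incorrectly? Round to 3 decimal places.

0.587

P(theta) = 1 / (1 + exp(−(theta − b)))
Exponent: (-1.7 − (-1.35)) = -0.3500
1/(1 + e^{0.3500}) = 0.4134
P = 0.4134
P(incorrect) = 1 − 0.4134 = 0.5866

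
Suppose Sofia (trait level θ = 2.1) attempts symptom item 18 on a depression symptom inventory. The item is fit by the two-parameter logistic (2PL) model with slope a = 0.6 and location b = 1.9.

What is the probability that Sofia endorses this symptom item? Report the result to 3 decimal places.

P(θ) = 1 / (1 + exp(−a(θ − b)))
Exponent: 0.6 × (2.1 − 1.9) = 0.1200
1/(1 + e^{-0.1200}) = 0.5300

0.530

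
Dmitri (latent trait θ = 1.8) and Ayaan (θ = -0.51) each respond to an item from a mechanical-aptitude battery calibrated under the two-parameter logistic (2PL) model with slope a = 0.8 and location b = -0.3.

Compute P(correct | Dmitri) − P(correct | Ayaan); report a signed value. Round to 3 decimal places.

0.385

P(θ) = 1 / (1 + exp(−a(θ − b)))
P(Dmitri) = 0.8429  [exponent 1.6800]
P(Ayaan) = 0.4581  [exponent -0.1680]
Difference = 0.8429 − 0.4581 = 0.3848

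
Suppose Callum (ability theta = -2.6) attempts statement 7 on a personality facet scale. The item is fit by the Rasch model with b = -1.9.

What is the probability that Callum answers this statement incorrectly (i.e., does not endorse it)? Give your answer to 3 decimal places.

P(theta) = 1 / (1 + exp(−(theta − b)))
Exponent: (-2.6 − (-1.9)) = -0.7000
1/(1 + e^{0.7000}) = 0.3318
P = 0.3318
P(incorrect) = 1 − 0.3318 = 0.6682

0.668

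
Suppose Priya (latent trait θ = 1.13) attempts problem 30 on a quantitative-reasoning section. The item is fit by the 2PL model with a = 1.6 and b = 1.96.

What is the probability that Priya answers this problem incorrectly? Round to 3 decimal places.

0.791

P(θ) = 1 / (1 + exp(−a(θ − b)))
Exponent: 1.6 × (1.13 − 1.96) = -1.3280
1/(1 + e^{1.3280}) = 0.2095
P(incorrect) = 1 − 0.2095 = 0.7905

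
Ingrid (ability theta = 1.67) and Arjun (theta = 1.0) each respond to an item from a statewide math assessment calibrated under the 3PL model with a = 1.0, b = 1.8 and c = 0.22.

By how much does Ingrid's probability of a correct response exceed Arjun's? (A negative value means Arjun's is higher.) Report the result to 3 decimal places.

0.123

P(theta) = c + (1 − c) · 1 / (1 + exp(−a(theta − b)))
P(Ingrid) = 0.5847  [exponent -0.1300]
P(Arjun) = 0.4618  [exponent -0.8000]
Difference = 0.5847 − 0.4618 = 0.1229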